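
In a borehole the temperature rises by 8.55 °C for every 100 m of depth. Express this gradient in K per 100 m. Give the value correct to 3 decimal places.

8.550 K/100 m

Since only a temperature interval is involved, the additive offset between the scales drops out.
A change of 1°C is a change of 1 K, so 8.55 × 1 = 8.550.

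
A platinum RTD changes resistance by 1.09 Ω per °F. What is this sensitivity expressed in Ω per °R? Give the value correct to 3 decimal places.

The quantity depends on a temperature interval, so only the ratio of degree sizes applies; the offset between the scales is irrelevant.
A change of 1°R is a change of 1°F, so per °R the value is 1.09 × 1 = 1.090.

1.090 Ω per °R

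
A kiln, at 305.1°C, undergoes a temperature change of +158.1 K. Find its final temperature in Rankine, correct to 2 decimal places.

The 158.1 K change is an interval; Kelvin and Celsius degrees are the same size, so ΔC = +158.1°C.
Final Celsius temperature: 305.1000 + 158.1000 = 463.2000°C.
In Rankine: 463.2000 × 1.8 + 491.67 = 1325.43°R.

1325.43°R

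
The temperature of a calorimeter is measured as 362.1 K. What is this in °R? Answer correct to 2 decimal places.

In Celsius: 362.1 - 273.15 = 88.9500°C.
In Rankine: 88.9500 × 1.8 + 491.67 = 651.78°R.

651.78°R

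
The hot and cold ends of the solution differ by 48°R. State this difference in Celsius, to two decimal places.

For a temperature interval the offset drops out; only the factor 5/9 applies.
48 × 5/9 = 26.67.

26.67°C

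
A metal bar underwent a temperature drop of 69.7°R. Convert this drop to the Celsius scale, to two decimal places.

38.72°C

Only the scale ratio 5/9 matters for a change in temperature.
69.7 × 5/9 = 38.72.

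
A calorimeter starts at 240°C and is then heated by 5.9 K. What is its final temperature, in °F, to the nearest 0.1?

474.6°F

The 5.9 K change is an interval; Kelvin and Celsius degrees are the same size, so ΔC = +5.9°C.
Final Celsius temperature: 240.0000 + 5.9000 = 245.9000°C.
In Fahrenheit: 245.9000 × 1.8 + 32 = 474.6°F.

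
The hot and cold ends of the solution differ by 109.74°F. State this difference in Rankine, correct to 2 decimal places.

109.74°R

Fahrenheit and Rankine degrees are the same size, so the interval is unchanged: 109.74.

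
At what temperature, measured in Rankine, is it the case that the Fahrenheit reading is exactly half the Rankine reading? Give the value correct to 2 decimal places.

919.34°R

Let R be the Rankine reading. The Fahrenheit reading is F = 1·R - 459.67.
Require F = 0.5·R: 1·R - 459.67 = 0.5·R.
(0.5)·R = 459.67  ⇒  R = 919.34.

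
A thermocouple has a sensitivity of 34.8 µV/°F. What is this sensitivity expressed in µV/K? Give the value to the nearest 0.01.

62.64 µV/K

The quantity depends on a temperature interval, so only the ratio of degree sizes applies; the offset between the scales is irrelevant.
A change of 1 K is a change of 1.8°F, so per K the value is 34.8 × 1.8 = 62.64.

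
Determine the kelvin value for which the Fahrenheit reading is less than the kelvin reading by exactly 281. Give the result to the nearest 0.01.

Let K be the kelvin reading. The Fahrenheit reading is F = 1.8·K - 459.67.
Require F - K = -281: (0.8)·K - 459.67 = -281.
K = (-281 + 459.67) / (0.8) = 223.34.

223.34 K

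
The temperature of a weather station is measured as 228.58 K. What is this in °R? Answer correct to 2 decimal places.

In Celsius: 228.58 - 273.15 = -44.5700°C.
In Rankine: -44.5700 × 1.8 + 491.67 = 411.44°R.

411.44°R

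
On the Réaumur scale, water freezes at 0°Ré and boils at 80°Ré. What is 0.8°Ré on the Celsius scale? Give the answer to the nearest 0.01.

1.00°C

Linear interpolation between the fixed points: C = (0.8 - 0) × 100 / (80 - 0) = 1.0000°C.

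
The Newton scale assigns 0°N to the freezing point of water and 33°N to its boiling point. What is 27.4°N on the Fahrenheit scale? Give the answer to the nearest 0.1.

181.5°F

Linear interpolation between the fixed points: C = (27.4 - 0) × 100 / (33 - 0) = 83.0303°C.
Then 83.0303 × 1.8 + 32 = 181.5°F.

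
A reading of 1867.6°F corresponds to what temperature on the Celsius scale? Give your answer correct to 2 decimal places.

1019.78°C

In Celsius: (1867.6 - 32) × 5/9 = 1019.7778°C.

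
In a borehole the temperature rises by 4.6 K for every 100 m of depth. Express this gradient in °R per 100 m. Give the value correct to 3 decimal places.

8.280 °R/100 m

Since only a temperature interval is involved, the additive offset between the scales drops out.
A change of 1 K is a change of 1.8°R, so 4.6 × 1.8 = 8.280.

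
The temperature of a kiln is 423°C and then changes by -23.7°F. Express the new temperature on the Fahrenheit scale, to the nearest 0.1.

769.7°F

The 23.7°F change is an interval, so only the factor 5/9 applies: -23.7 × 5/9 = -13.1667°C.
Final Celsius temperature: 423.0000 - 13.1667 = 409.8333°C.
In Fahrenheit: 409.8333 × 1.8 + 32 = 769.7°F.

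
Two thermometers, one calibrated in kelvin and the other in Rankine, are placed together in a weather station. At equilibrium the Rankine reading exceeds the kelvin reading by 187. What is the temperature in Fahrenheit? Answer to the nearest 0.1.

Let x be the kelvin reading; then the Rankine reading is 1.8·x.
(1.8·x) - x = 187  ⇒  (0.8)·x = 187  ⇒  x = 233.7500 K.
In Celsius: 233.75 - 273.15 = -39.4000°C.
In Fahrenheit: -39.4000 × 1.8 + 32 = -38.9°F.

-38.9°F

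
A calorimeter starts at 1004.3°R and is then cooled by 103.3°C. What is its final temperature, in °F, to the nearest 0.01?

358.69°F

Initial temperature in Celsius: (1004.3 - 491.67) × 5/9 = 284.7944°C.
Final Celsius temperature: 284.7944 - 103.3000 = 181.4944°C.
In Fahrenheit: 181.4944 × 1.8 + 32 = 358.69°F.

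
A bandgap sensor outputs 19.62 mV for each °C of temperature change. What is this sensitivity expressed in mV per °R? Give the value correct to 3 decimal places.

Since only a temperature interval is involved, the additive offset between the scales drops out.
A change of 1°R is a change of 5/9°C, so per °R the value is 19.62 × 5/9 = 10.900.

10.900 mV per °R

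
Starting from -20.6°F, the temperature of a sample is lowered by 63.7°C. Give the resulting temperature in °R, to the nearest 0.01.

324.41°R

Initial temperature in Celsius: (-20.6 - 32) × 5/9 = -29.2222°C.
Final Celsius temperature: -29.2222 - 63.7000 = -92.9222°C.
In Rankine: -92.9222 × 1.8 + 491.67 = 324.41°R.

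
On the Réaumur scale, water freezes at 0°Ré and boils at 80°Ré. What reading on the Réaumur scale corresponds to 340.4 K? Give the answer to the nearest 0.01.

53.80°Ré

First in Celsius: 340.4 - 273.15 = 67.2500°C.
Linearly onto the Réaumur scale: 0 + (67.2500 / 100) × (80 - 0) = 53.80°Ré.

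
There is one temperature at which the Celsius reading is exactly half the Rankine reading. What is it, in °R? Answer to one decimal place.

Let R be the Rankine reading. The Celsius reading is C = 5/9·R - 273.15.
Require C = 0.5·R: 5/9·R - 273.15 = 0.5·R.
(1/18)·R = 273.15  ⇒  R = 4916.7.

4916.7°R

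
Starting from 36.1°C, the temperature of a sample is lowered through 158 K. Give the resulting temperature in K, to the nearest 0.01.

151.25 K

The 158 K change is an interval; Kelvin and Celsius degrees are the same size, so ΔC = -158°C.
Final Celsius temperature: 36.1000 - 158.0000 = -121.9000°C.
In kelvin: -121.9000 + 273.15 = 151.25 K.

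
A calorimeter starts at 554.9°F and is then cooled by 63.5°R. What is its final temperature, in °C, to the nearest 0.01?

255.22°C

Initial temperature in Celsius: (554.9 - 32) × 5/9 = 290.5000°C.
The 63.5°R change is an interval, so only the factor 5/9 applies: -63.5 × 5/9 = -35.2778°C.
Final Celsius temperature: 290.5000 - 35.2778 = 255.2222°C.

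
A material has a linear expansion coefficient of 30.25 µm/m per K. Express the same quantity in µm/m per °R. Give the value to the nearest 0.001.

The quantity depends on a temperature interval, so only the ratio of degree sizes applies; the offset between the scales is irrelevant.
A change of 1°R is a change of 5/9 K, so per °R the value is 30.25 × 5/9 = 16.806.

16.806 µm/m per °R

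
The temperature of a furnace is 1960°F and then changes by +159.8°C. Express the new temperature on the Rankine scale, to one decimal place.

Initial temperature in Celsius: (1960 - 32) × 5/9 = 1071.1111°C.
Final Celsius temperature: 1071.1111 + 159.8000 = 1230.9111°C.
In Rankine: 1230.9111 × 1.8 + 491.67 = 2707.3°R.

2707.3°R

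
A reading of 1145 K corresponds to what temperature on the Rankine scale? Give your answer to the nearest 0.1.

In Celsius: 1145 - 273.15 = 871.8500°C.
In Rankine: 871.8500 × 1.8 + 491.67 = 2061.0°R.

2061.0°R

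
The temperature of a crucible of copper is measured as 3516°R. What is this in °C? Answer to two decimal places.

1680.18°C

In Celsius: (3516 - 491.67) × 5/9 = 1680.1833°C.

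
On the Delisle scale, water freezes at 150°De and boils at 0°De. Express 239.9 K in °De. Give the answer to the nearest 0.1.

First in Celsius: 239.9 - 273.15 = -33.2500°C.
Linearly onto the Delisle scale: 150 + (-33.2500 / 100) × (0 - 150) = 199.9°De.

199.9°De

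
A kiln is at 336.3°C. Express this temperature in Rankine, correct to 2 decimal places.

1097.01°R

In Rankine: 336.3000 × 1.8 + 491.67 = 1097.01°R.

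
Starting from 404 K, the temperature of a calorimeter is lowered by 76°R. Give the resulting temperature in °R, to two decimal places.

651.20°R

Initial temperature in Celsius: 404 - 273.15 = 130.8500°C.
The 76°R change is an interval, so only the factor 5/9 applies: -76 × 5/9 = -42.2222°C.
Final Celsius temperature: 130.8500 - 42.2222 = 88.6278°C.
In Rankine: 88.6278 × 1.8 + 491.67 = 651.20°R.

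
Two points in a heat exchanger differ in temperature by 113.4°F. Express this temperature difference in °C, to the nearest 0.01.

63.00°C

For a temperature interval the offset drops out; only the factor 5/9 applies.
113.4 × 5/9 = 63.00.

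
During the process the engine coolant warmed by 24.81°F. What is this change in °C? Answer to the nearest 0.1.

Only the scale ratio 5/9 matters for a change in temperature.
24.81 × 5/9 = 13.8.

13.8°C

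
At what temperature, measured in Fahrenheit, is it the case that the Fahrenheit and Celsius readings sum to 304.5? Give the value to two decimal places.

207.18°F

Let F be the Fahrenheit reading. The Celsius reading is C = 5/9·F - 17.7778.
Require F + C = 304.5: (14/9)·F - 17.7778 = 304.5.
F = (304.5 + 17.7778) / (14/9) = 207.18.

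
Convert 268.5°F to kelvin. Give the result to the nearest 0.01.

404.54 K

In Celsius: (268.5 - 32) × 5/9 = 131.3889°C.
In kelvin: 131.3889 + 273.15 = 404.54 K.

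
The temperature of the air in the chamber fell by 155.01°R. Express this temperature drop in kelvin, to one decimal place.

86.1 K

An interval of 1°R corresponds to 5/9 K.
155.01 × 5/9 = 86.1.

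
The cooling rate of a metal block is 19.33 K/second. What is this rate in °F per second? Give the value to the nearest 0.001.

34.794 °F/second

Since only a temperature interval is involved, the additive offset between the scales drops out.
A change of 1 K is a change of 1.8°F, so 19.33 × 1.8 = 34.794.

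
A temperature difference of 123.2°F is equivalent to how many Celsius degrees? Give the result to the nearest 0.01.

For a temperature interval the offset drops out; only the factor 5/9 applies.
123.2 × 5/9 = 68.44.

68.44°C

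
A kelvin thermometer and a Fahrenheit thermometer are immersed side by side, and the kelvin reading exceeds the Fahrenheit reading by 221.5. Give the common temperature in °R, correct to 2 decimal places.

Let x be the kelvin reading; then the Fahrenheit reading is 1.8·x - 459.67.
(1.8·x - 459.67) - x = -221.5  ⇒  (0.8)·x = 238.17  ⇒  x = 297.7125 K.
In Celsius: 297.7125 - 273.15 = 24.5625°C.
In Rankine: 24.5625 × 1.8 + 491.67 = 535.88°R.

535.88°R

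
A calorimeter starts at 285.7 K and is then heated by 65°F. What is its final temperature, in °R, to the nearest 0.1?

Initial temperature in Celsius: 285.7 - 273.15 = 12.5500°C.
The 65°F change is an interval, so only the factor 5/9 applies: +65 × 5/9 = +36.1111°C.
Final Celsius temperature: 12.5500 + 36.1111 = 48.6611°C.
In Rankine: 48.6611 × 1.8 + 491.67 = 579.3°R.

579.3°R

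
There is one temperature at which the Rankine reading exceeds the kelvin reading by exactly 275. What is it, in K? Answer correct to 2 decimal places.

Let K be the kelvin reading. The Rankine reading is R = 1.8·K.
Require R - K = 275: (0.8)·K = 275.
K = (275) / (0.8) = 343.75.

343.75 K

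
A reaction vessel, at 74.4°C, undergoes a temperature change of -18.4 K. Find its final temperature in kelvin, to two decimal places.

329.15 K

The 18.4 K change is an interval; Kelvin and Celsius degrees are the same size, so ΔC = -18.4°C.
Final Celsius temperature: 74.4000 - 18.4000 = 56.0000°C.
In kelvin: 56.0000 + 273.15 = 329.15 K.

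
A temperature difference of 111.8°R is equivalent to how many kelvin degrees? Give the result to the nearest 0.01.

For a temperature interval the offset drops out; only the factor 5/9 applies.
111.8 × 5/9 = 62.11.

62.11 K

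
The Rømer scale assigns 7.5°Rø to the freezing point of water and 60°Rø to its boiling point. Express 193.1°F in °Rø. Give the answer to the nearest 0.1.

54.5°Rø

First in Celsius: (193.1 - 32) × 5/9 = 89.5000°C.
Linearly onto the Rømer scale: 7.5 + (89.5000 / 100) × (60 - 7.5) = 54.5°Rø.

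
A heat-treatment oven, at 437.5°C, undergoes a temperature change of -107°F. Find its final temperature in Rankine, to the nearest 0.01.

1172.17°R

The 107°F change is an interval, so only the factor 5/9 applies: -107 × 5/9 = -59.4444°C.
Final Celsius temperature: 437.5000 - 59.4444 = 378.0556°C.
In Rankine: 378.0556 × 1.8 + 491.67 = 1172.17°R.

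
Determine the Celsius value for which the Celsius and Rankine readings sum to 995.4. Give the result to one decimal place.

179.9°C

Let C be the Celsius reading. The Rankine reading is R = 1.8·C + 491.67.
Require C + R = 995.4: (2.8)·C + 491.67 = 995.4.
C = (995.4 - 491.67) / (2.8) = 179.9.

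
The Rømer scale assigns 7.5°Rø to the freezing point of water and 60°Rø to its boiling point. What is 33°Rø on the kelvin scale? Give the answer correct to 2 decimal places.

Linear interpolation between the fixed points: C = (33 - 7.5) × 100 / (60 - 7.5) = 48.5714°C.
Then 48.5714 + 273.15 = 321.72 K.

321.72 K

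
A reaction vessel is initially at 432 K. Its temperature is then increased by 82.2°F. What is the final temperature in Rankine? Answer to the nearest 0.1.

Initial temperature in Celsius: 432 - 273.15 = 158.8500°C.
The 82.2°F change is an interval, so only the factor 5/9 applies: +82.2 × 5/9 = +45.6667°C.
Final Celsius temperature: 158.8500 + 45.6667 = 204.5167°C.
In Rankine: 204.5167 × 1.8 + 491.67 = 859.8°R.

859.8°R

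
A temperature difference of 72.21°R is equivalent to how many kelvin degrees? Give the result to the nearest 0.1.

For a temperature interval the offset drops out; only the factor 5/9 applies.
72.21 × 5/9 = 40.1.

40.1 K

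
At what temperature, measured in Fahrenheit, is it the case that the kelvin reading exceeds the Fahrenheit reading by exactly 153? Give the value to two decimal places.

230.34°F

Let F be the Fahrenheit reading. The kelvin reading is K = 5/9·F + 255.372.
Require K - F = 153: (-4/9)·F + 255.372 = 153.
F = (153 - 255.372) / (-4/9) = 230.34.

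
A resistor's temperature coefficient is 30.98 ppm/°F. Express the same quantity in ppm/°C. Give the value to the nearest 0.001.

Since only a temperature interval is involved, the additive offset between the scales drops out.
A change of 1°C is a change of 1.8°F, so per °C the value is 30.98 × 1.8 = 55.764.

55.764 ppm/°C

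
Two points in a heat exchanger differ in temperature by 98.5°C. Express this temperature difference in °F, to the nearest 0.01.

177.30°F

For a temperature interval the offset drops out; only the factor 1.8 applies.
98.5 × 1.8 = 177.30.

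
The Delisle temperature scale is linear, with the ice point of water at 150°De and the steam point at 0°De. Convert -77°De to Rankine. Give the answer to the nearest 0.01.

764.07°R

Linear interpolation between the fixed points: C = (-77 - 150) × 100 / (0 - 150) = 151.3333°C.
Then 151.3333 × 1.8 + 491.67 = 764.07°R.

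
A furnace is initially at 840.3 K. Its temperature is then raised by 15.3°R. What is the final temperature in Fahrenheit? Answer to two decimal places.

1068.17°F

Initial temperature in Celsius: 840.3 - 273.15 = 567.1500°C.
The 15.3°R change is an interval, so only the factor 5/9 applies: +15.3 × 5/9 = +8.5000°C.
Final Celsius temperature: 567.1500 + 8.5000 = 575.6500°C.
In Fahrenheit: 575.6500 × 1.8 + 32 = 1068.17°F.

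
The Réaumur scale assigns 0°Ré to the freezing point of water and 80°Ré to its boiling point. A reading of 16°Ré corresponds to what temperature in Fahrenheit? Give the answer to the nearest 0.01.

68.00°F

Linear interpolation between the fixed points: C = (16 - 0) × 100 / (80 - 0) = 20.0000°C.
Then 20.0000 × 1.8 + 32 = 68.00°F.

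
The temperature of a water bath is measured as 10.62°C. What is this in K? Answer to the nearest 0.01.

In kelvin: 10.6200 + 273.15 = 283.77 K.

283.77 K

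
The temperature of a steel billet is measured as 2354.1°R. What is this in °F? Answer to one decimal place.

1894.4°F

In Celsius: (2354.1 - 491.67) × 5/9 = 1034.6833°C.
In Fahrenheit: 1034.6833 × 1.8 + 32 = 1894.4°F.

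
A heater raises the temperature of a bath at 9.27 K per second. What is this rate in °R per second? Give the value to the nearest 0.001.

16.686 °R/second

The quantity depends on a temperature interval, so only the ratio of degree sizes applies; the offset between the scales is irrelevant.
A change of 1 K is a change of 1.8°R, so 9.27 × 1.8 = 16.686.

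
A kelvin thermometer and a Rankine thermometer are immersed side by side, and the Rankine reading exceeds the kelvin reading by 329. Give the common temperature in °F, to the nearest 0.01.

Let x be the kelvin reading; then the Rankine reading is 1.8·x.
(1.8·x) - x = 329  ⇒  (0.8)·x = 329  ⇒  x = 411.2500 K.
In Celsius: 411.25 - 273.15 = 138.1000°C.
In Fahrenheit: 138.1000 × 1.8 + 32 = 280.58°F.

280.58°F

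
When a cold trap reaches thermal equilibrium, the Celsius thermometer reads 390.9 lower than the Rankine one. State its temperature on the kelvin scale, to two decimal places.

Let x be the Rankine reading; then the Celsius reading is 5/9·x - 273.15.
(5/9·x - 273.15) - x = -390.9  ⇒  (-4/9)·x = -117.75  ⇒  x = 264.9375°R.
In Celsius: (264.9375 - 491.67) × 5/9 = -125.9625°C.
In kelvin: -125.9625 + 273.15 = 147.19 K.

147.19 K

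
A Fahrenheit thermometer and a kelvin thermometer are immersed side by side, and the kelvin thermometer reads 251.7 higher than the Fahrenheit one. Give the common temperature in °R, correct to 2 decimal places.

467.93°R

Let x be the Fahrenheit reading; then the kelvin reading is 5/9·x + 255.372.
(5/9·x + 255.372) - x = 251.7  ⇒  (-4/9)·x = -3.67222  ⇒  x = 8.2625°F.
In Celsius: (8.2625 - 32) × 5/9 = -13.1875°C.
In Rankine: -13.1875 × 1.8 + 491.67 = 467.93°R.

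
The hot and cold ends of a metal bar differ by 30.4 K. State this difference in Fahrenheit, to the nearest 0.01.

An interval of 1 K corresponds to 1.8°F.
30.4 × 1.8 = 54.72.

54.72°F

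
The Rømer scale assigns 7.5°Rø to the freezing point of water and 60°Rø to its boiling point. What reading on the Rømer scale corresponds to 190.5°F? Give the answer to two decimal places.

53.73°Rø

First in Celsius: (190.5 - 32) × 5/9 = 88.0556°C.
Linearly onto the Rømer scale: 7.5 + (88.0556 / 100) × (60 - 7.5) = 53.73°Rø.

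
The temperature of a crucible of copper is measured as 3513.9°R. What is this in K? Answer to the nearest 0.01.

In Celsius: (3513.9 - 491.67) × 5/9 = 1679.0167°C.
In kelvin: 1679.0167 + 273.15 = 1952.17 K.

1952.17 K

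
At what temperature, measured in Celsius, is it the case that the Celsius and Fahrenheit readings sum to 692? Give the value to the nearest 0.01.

Let C be the Celsius reading. The Fahrenheit reading is F = 1.8·C + 32.
Require C + F = 692: (2.8)·C + 32 = 692.
C = (692 - 32) / (2.8) = 235.71.

235.71°C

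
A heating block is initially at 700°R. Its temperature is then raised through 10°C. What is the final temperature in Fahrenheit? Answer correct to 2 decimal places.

Initial temperature in Celsius: (700 - 491.67) × 5/9 = 115.7389°C.
Final Celsius temperature: 115.7389 + 10.0000 = 125.7389°C.
In Fahrenheit: 125.7389 × 1.8 + 32 = 258.33°F.

258.33°F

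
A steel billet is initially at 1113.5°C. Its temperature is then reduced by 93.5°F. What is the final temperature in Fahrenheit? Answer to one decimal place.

The 93.5°F change is an interval, so only the factor 5/9 applies: -93.5 × 5/9 = -51.9444°C.
Final Celsius temperature: 1113.5000 - 51.9444 = 1061.5556°C.
In Fahrenheit: 1061.5556 × 1.8 + 32 = 1942.8°F.

1942.8°F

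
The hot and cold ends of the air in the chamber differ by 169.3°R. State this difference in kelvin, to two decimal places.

94.06 K

An interval of 1°R corresponds to 5/9 K.
169.3 × 5/9 = 94.06.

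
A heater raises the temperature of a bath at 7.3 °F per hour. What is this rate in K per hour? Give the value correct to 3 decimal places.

The quantity depends on a temperature interval, so only the ratio of degree sizes applies; the offset between the scales is irrelevant.
A change of 1°F is a change of 5/9 K, so 7.3 × 5/9 = 4.056.

4.056 K/hour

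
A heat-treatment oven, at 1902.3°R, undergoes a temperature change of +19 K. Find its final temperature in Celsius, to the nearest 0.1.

Initial temperature in Celsius: (1902.3 - 491.67) × 5/9 = 783.6833°C.
The 19 K change is an interval; Kelvin and Celsius degrees are the same size, so ΔC = +19°C.
Final Celsius temperature: 783.6833 + 19.0000 = 802.6833°C.

802.7°C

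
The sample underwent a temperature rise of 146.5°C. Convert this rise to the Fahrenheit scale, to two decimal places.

For a temperature interval the offset drops out; only the factor 1.8 applies.
146.5 × 1.8 = 263.70.

263.70°F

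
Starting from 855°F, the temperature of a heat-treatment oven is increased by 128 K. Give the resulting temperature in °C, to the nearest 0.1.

Initial temperature in Celsius: (855 - 32) × 5/9 = 457.2222°C.
The 128 K change is an interval; Kelvin and Celsius degrees are the same size, so ΔC = +128°C.
Final Celsius temperature: 457.2222 + 128.0000 = 585.2222°C.

585.2°C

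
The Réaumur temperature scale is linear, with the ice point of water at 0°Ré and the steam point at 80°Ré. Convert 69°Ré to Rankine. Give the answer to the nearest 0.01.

646.92°R

Linear interpolation between the fixed points: C = (69 - 0) × 100 / (80 - 0) = 86.2500°C.
Then 86.2500 × 1.8 + 491.67 = 646.92°R.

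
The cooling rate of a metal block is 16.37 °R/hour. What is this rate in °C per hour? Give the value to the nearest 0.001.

The quantity depends on a temperature interval, so only the ratio of degree sizes applies; the offset between the scales is irrelevant.
A change of 1°R is a change of 5/9°C, so 16.37 × 5/9 = 9.094.

9.094 °C/hour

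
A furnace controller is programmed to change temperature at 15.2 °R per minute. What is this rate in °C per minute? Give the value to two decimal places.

8.44 °C/minute

Since only a temperature interval is involved, the additive offset between the scales drops out.
A change of 1°R is a change of 5/9°C, so 15.2 × 5/9 = 8.44.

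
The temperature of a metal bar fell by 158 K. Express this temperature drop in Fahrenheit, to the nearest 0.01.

284.40°F

For a temperature interval the offset drops out; only the factor 1.8 applies.
158 × 1.8 = 284.40.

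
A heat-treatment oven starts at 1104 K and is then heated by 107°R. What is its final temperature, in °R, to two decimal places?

2094.20°R

Initial temperature in Celsius: 1104 - 273.15 = 830.8500°C.
The 107°R change is an interval, so only the factor 5/9 applies: +107 × 5/9 = +59.4444°C.
Final Celsius temperature: 830.8500 + 59.4444 = 890.2944°C.
In Rankine: 890.2944 × 1.8 + 491.67 = 2094.20°R.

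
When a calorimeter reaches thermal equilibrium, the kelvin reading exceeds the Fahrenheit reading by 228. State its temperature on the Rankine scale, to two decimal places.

521.26°R

Let x be the kelvin reading; then the Fahrenheit reading is 1.8·x - 459.67.
(1.8·x - 459.67) - x = -228  ⇒  (0.8)·x = 231.67  ⇒  x = 289.5875 K.
In Celsius: 289.5875 - 273.15 = 16.4375°C.
In Rankine: 16.4375 × 1.8 + 491.67 = 521.26°R.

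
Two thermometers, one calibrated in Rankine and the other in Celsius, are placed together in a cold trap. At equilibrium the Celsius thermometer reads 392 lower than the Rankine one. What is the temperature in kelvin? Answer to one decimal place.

Let x be the Rankine reading; then the Celsius reading is 5/9·x - 273.15.
(5/9·x - 273.15) - x = -392  ⇒  (-4/9)·x = -118.85  ⇒  x = 267.4125°R.
In Celsius: (267.4125 - 491.67) × 5/9 = -124.5875°C.
In kelvin: -124.5875 + 273.15 = 148.6 K.

148.6 K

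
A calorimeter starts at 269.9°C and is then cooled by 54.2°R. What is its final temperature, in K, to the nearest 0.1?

The 54.2°R change is an interval, so only the factor 5/9 applies: -54.2 × 5/9 = -30.1111°C.
Final Celsius temperature: 269.9000 - 30.1111 = 239.7889°C.
In kelvin: 239.7889 + 273.15 = 512.9 K.

512.9 K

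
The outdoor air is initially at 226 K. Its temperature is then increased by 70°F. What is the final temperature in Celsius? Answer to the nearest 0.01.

Initial temperature in Celsius: 226 - 273.15 = -47.1500°C.
The 70°F change is an interval, so only the factor 5/9 applies: +70 × 5/9 = +38.8889°C.
Final Celsius temperature: -47.1500 + 38.8889 = -8.2611°C.

-8.26°C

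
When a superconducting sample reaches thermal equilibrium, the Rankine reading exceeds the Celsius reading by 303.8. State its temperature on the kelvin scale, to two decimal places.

Let x be the Rankine reading; then the Celsius reading is 5/9·x - 273.15.
(5/9·x - 273.15) - x = -303.8  ⇒  (-4/9)·x = -30.65  ⇒  x = 68.9625°R.
In Celsius: (68.9625 - 491.67) × 5/9 = -234.8375°C.
In kelvin: -234.8375 + 273.15 = 38.31 K.

38.31 K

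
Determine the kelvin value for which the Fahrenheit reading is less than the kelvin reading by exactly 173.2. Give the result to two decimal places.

358.09 K

Let K be the kelvin reading. The Fahrenheit reading is F = 1.8·K - 459.67.
Require F - K = -173.2: (0.8)·K - 459.67 = -173.2.
K = (-173.2 + 459.67) / (0.8) = 358.09.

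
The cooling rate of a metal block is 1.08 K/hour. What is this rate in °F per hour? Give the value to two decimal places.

The quantity depends on a temperature interval, so only the ratio of degree sizes applies; the offset between the scales is irrelevant.
A change of 1 K is a change of 1.8°F, so 1.08 × 1.8 = 1.94.

1.94 °F/hour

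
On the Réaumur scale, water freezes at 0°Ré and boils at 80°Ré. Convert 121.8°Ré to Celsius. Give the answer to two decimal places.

Linear interpolation between the fixed points: C = (121.8 - 0) × 100 / (80 - 0) = 152.2500°C.

152.25°C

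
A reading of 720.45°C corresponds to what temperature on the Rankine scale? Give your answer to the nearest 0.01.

In Rankine: 720.4500 × 1.8 + 491.67 = 1788.48°R.

1788.48°R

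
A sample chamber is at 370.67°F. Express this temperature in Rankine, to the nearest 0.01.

In Celsius: (370.67 - 32) × 5/9 = 188.1500°C.
In Rankine: 188.1500 × 1.8 + 491.67 = 830.34°R.

830.34°R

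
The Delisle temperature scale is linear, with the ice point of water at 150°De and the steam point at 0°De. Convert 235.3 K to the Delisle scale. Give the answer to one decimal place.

First in Celsius: 235.3 - 273.15 = -37.8500°C.
Linearly onto the Delisle scale: 150 + (-37.8500 / 100) × (0 - 150) = 206.8°De.

206.8°De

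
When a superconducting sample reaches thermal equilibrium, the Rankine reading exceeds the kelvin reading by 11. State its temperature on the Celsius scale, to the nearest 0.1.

-259.4°C

Let x be the kelvin reading; then the Rankine reading is 1.8·x.
(1.8·x) - x = 11  ⇒  (0.8)·x = 11  ⇒  x = 13.7500 K.
In Celsius: 13.75 - 273.15 = -259.4°C.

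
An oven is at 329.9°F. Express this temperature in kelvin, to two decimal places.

438.65 K

In Celsius: (329.9 - 32) × 5/9 = 165.5000°C.
In kelvin: 165.5000 + 273.15 = 438.65 K.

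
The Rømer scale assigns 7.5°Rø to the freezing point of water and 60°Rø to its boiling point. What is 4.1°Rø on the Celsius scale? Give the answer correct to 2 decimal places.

-6.48°C

Linear interpolation between the fixed points: C = (4.1 - 7.5) × 100 / (60 - 7.5) = -6.4762°C.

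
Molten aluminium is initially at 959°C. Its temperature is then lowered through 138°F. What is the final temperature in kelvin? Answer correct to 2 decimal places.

The 138°F change is an interval, so only the factor 5/9 applies: -138 × 5/9 = -76.6667°C.
Final Celsius temperature: 959.0000 - 76.6667 = 882.3333°C.
In kelvin: 882.3333 + 273.15 = 1155.48 K.

1155.48 K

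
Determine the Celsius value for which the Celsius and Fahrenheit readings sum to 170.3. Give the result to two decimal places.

49.39°C

Let C be the Celsius reading. The Fahrenheit reading is F = 1.8·C + 32.
Require C + F = 170.3: (2.8)·C + 32 = 170.3.
C = (170.3 - 32) / (2.8) = 49.39.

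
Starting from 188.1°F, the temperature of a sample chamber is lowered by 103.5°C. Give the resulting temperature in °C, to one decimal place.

-16.8°C

Initial temperature in Celsius: (188.1 - 32) × 5/9 = 86.7222°C.
Final Celsius temperature: 86.7222 - 103.5000 = -16.7778°C.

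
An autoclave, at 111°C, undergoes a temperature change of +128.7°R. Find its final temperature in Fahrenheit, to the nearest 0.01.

The 128.7°R change is an interval, so only the factor 5/9 applies: +128.7 × 5/9 = +71.5000°C.
Final Celsius temperature: 111.0000 + 71.5000 = 182.5000°C.
In Fahrenheit: 182.5000 × 1.8 + 32 = 360.50°F.

360.50°F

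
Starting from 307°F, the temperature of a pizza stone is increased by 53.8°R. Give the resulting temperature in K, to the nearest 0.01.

Initial temperature in Celsius: (307 - 32) × 5/9 = 152.7778°C.
The 53.8°R change is an interval, so only the factor 5/9 applies: +53.8 × 5/9 = +29.8889°C.
Final Celsius temperature: 152.7778 + 29.8889 = 182.6667°C.
In kelvin: 182.6667 + 273.15 = 455.82 K.

455.82 K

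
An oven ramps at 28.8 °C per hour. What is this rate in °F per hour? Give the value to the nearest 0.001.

The quantity depends on a temperature interval, so only the ratio of degree sizes applies; the offset between the scales is irrelevant.
A change of 1°C is a change of 1.8°F, so 28.8 × 1.8 = 51.840.

51.840 °F/hour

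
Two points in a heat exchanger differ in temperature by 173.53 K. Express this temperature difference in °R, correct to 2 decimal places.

For a temperature interval the offset drops out; only the factor 1.8 applies.
173.53 × 1.8 = 312.35.

312.35°R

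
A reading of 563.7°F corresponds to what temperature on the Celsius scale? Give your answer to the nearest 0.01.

295.39°C

In Celsius: (563.7 - 32) × 5/9 = 295.3889°C.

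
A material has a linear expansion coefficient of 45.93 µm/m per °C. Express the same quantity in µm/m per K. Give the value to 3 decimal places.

Since only a temperature interval is involved, the additive offset between the scales drops out.
A change of 1 K is a change of 1°C, so per K the value is 45.93 × 1 = 45.930.

45.930 µm/m per K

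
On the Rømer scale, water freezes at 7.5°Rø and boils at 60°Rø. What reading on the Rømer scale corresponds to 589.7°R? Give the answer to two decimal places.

First in Celsius: (589.7 - 491.67) × 5/9 = 54.4611°C.
Linearly onto the Rømer scale: 7.5 + (54.4611 / 100) × (60 - 7.5) = 36.09°Rø.

36.09°Rø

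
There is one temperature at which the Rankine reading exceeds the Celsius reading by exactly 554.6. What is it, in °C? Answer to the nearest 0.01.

78.66°C

Let C be the Celsius reading. The Rankine reading is R = 1.8·C + 491.67.
Require R - C = 554.6: (0.8)·C + 491.67 = 554.6.
C = (554.6 - 491.67) / (0.8) = 78.66.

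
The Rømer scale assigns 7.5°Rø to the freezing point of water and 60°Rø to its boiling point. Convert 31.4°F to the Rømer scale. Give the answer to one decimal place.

7.3°Rø

First in Celsius: (31.4 - 32) × 5/9 = -0.3333°C.
Linearly onto the Rømer scale: 7.5 + (-0.3333 / 100) × (60 - 7.5) = 7.3°Rø.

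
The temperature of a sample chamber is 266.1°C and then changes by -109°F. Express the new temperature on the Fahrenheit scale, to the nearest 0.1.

402.0°F

The 109°F change is an interval, so only the factor 5/9 applies: -109 × 5/9 = -60.5556°C.
Final Celsius temperature: 266.1000 - 60.5556 = 205.5444°C.
In Fahrenheit: 205.5444 × 1.8 + 32 = 402.0°F.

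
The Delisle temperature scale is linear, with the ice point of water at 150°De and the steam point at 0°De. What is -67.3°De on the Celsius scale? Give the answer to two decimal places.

Linear interpolation between the fixed points: C = (-67.3 - 150) × 100 / (0 - 150) = 144.8667°C.

144.87°C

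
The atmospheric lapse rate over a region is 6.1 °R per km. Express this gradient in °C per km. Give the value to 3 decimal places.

3.389 °C/km

The quantity depends on a temperature interval, so only the ratio of degree sizes applies; the offset between the scales is irrelevant.
A change of 1°R is a change of 5/9°C, so 6.1 × 5/9 = 3.389.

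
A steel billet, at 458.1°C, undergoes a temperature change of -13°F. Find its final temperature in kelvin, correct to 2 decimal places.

724.03 K

The 13°F change is an interval, so only the factor 5/9 applies: -13 × 5/9 = -7.2222°C.
Final Celsius temperature: 458.1000 - 7.2222 = 450.8778°C.
In kelvin: 450.8778 + 273.15 = 724.03 K.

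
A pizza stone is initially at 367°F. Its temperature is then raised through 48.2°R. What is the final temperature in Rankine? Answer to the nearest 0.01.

Initial temperature in Celsius: (367 - 32) × 5/9 = 186.1111°C.
The 48.2°R change is an interval, so only the factor 5/9 applies: +48.2 × 5/9 = +26.7778°C.
Final Celsius temperature: 186.1111 + 26.7778 = 212.8889°C.
In Rankine: 212.8889 × 1.8 + 491.67 = 874.87°R.

874.87°R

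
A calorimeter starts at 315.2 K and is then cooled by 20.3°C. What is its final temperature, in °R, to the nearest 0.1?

530.8°R

Initial temperature in Celsius: 315.2 - 273.15 = 42.0500°C.
Final Celsius temperature: 42.0500 - 20.3000 = 21.7500°C.
In Rankine: 21.7500 × 1.8 + 491.67 = 530.8°R.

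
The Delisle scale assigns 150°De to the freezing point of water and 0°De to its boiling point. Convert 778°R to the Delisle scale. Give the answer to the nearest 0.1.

-88.6°De

First in Celsius: (778 - 491.67) × 5/9 = 159.0722°C.
Linearly onto the Delisle scale: 150 + (159.0722 / 100) × (0 - 150) = -88.6°De.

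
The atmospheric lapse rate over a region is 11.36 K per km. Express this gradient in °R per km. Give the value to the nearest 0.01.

Since only a temperature interval is involved, the additive offset between the scales drops out.
A change of 1 K is a change of 1.8°R, so 11.36 × 1.8 = 20.45.

20.45 °R/km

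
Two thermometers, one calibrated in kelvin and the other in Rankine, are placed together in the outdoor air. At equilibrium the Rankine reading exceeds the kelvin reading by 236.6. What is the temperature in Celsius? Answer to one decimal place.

22.6°C

Let x be the kelvin reading; then the Rankine reading is 1.8·x.
(1.8·x) - x = 236.6  ⇒  (0.8)·x = 236.6  ⇒  x = 295.7500 K.
In Celsius: 295.75 - 273.15 = 22.6°C.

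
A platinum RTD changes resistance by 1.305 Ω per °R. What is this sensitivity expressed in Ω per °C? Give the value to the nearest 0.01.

Since only a temperature interval is involved, the additive offset between the scales drops out.
A change of 1°C is a change of 1.8°R, so per °C the value is 1.305 × 1.8 = 2.35.

2.35 Ω per °C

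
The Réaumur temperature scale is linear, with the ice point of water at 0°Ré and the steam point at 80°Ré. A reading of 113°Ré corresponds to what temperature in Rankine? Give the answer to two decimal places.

745.92°R

Linear interpolation between the fixed points: C = (113 - 0) × 100 / (80 - 0) = 141.2500°C.
Then 141.2500 × 1.8 + 491.67 = 745.92°R.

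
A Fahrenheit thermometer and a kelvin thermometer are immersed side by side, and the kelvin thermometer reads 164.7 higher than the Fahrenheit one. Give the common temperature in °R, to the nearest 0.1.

Let x be the Fahrenheit reading; then the kelvin reading is 5/9·x + 255.372.
(5/9·x + 255.372) - x = 164.7  ⇒  (-4/9)·x = -90.6722  ⇒  x = 204.0125°F.
In Celsius: (204.0125 - 32) × 5/9 = 95.5625°C.
In Rankine: 95.5625 × 1.8 + 491.67 = 663.7°R.

663.7°R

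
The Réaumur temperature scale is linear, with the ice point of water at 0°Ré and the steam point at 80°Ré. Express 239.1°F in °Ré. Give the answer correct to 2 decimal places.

First in Celsius: (239.1 - 32) × 5/9 = 115.0556°C.
Linearly onto the Réaumur scale: 0 + (115.0556 / 100) × (80 - 0) = 92.04°Ré.

92.04°Ré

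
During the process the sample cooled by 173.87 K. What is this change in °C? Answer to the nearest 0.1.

Kelvin and Celsius degrees are the same size, so the interval is unchanged: 173.9.

173.9°C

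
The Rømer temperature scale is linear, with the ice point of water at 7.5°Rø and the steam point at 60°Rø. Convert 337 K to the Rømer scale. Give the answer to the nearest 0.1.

41.0°Rø

First in Celsius: 337 - 273.15 = 63.8500°C.
Linearly onto the Rømer scale: 7.5 + (63.8500 / 100) × (60 - 7.5) = 41.0°Rø.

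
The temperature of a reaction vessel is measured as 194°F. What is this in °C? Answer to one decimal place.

In Celsius: (194 - 32) × 5/9 = 90.0000°C.

90.0°C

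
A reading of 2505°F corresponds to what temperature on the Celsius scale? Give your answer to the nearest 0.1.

In Celsius: (2505 - 32) × 5/9 = 1373.8889°C.

1373.9°C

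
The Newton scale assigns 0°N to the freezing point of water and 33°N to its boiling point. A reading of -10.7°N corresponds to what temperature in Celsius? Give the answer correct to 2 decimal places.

Linear interpolation between the fixed points: C = (-10.7 - 0) × 100 / (33 - 0) = -32.4242°C.

-32.42°C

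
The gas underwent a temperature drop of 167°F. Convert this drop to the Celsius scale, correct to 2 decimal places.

An interval of 1°F corresponds to 5/9°C.
167 × 5/9 = 92.78.

92.78°C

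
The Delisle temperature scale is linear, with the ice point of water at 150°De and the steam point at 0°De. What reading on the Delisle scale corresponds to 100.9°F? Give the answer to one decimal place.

First in Celsius: (100.9 - 32) × 5/9 = 38.2778°C.
Linearly onto the Delisle scale: 150 + (38.2778 / 100) × (0 - 150) = 92.6°De.

92.6°De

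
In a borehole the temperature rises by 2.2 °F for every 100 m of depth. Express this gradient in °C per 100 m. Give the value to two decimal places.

1.22 °C/100 m

Since only a temperature interval is involved, the additive offset between the scales drops out.
A change of 1°F is a change of 5/9°C, so 2.2 × 5/9 = 1.22.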